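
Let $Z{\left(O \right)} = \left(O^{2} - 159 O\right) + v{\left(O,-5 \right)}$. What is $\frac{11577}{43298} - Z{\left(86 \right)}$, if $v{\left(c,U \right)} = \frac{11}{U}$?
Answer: $\frac{1359658383}{216490} \approx 6280.5$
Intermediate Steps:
$Z{\left(O \right)} = - \frac{11}{5} + O^{2} - 159 O$ ($Z{\left(O \right)} = \left(O^{2} - 159 O\right) + \frac{11}{-5} = \left(O^{2} - 159 O\right) + 11 \left(- \frac{1}{5}\right) = \left(O^{2} - 159 O\right) - \frac{11}{5} = - \frac{11}{5} + O^{2} - 159 O$)
$\frac{11577}{43298} - Z{\left(86 \right)} = \frac{11577}{43298} - \left(- \frac{11}{5} + 86^{2} - 13674\right) = 11577 \cdot \frac{1}{43298} - \left(- \frac{11}{5} + 7396 - 13674\right) = \frac{11577}{43298} - - \frac{31401}{5} = \frac{11577}{43298} + \frac{31401}{5} = \frac{1359658383}{216490}$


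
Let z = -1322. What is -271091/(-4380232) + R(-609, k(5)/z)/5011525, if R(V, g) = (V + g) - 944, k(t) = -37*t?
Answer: 893524885491079/14510035476881800 ≈ 0.061580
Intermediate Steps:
R(V, g) = -944 + V + g
-271091/(-4380232) + R(-609, k(5)/z)/5011525 = -271091/(-4380232) + (-944 - 609 - 37*5/(-1322))/5011525 = -271091*(-1/4380232) + (-944 - 609 - 185*(-1/1322))*(1/5011525) = 271091/4380232 + (-944 - 609 + 185/1322)*(1/5011525) = 271091/4380232 - 2052881/1322*1/5011525 = 271091/4380232 - 2052881/6625236050 = 893524885491079/14510035476881800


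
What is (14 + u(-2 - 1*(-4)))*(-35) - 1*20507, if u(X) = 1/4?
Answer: -84023/4 ≈ -21006.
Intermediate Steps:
u(X) = ¼
(14 + u(-2 - 1*(-4)))*(-35) - 1*20507 = (14 + ¼)*(-35) - 1*20507 = (57/4)*(-35) - 20507 = -1995/4 - 20507 = -84023/4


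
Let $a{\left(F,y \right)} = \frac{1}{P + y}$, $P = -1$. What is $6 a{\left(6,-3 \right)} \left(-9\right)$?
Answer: $\frac{27}{2} \approx 13.5$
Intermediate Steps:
$a{\left(F,y \right)} = \frac{1}{-1 + y}$
$6 a{\left(6,-3 \right)} \left(-9\right) = \frac{6}{-1 - 3} \left(-9\right) = \frac{6}{-4} \left(-9\right) = 6 \left(- \frac{1}{4}\right) \left(-9\right) = \left(- \frac{3}{2}\right) \left(-9\right) = \frac{27}{2}$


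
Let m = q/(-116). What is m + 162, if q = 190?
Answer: 9301/58 ≈ 160.36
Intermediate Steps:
m = -95/58 (m = 190/(-116) = 190*(-1/116) = -95/58 ≈ -1.6379)
m + 162 = -95/58 + 162 = 9301/58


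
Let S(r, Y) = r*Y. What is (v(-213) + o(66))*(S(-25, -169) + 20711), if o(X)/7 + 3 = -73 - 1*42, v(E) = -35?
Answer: -21469896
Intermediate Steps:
S(r, Y) = Y*r
o(X) = -826 (o(X) = -21 + 7*(-73 - 1*42) = -21 + 7*(-73 - 42) = -21 + 7*(-115) = -21 - 805 = -826)
(v(-213) + o(66))*(S(-25, -169) + 20711) = (-35 - 826)*(-169*(-25) + 20711) = -861*(4225 + 20711) = -861*24936 = -21469896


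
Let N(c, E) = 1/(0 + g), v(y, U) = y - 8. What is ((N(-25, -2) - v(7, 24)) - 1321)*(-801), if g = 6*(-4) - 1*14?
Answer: 40178961/38 ≈ 1.0573e+6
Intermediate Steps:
g = -38 (g = -24 - 14 = -38)
v(y, U) = -8 + y
N(c, E) = -1/38 (N(c, E) = 1/(0 - 38) = 1/(-38) = -1/38)
((N(-25, -2) - v(7, 24)) - 1321)*(-801) = ((-1/38 - (-8 + 7)) - 1321)*(-801) = ((-1/38 - 1*(-1)) - 1321)*(-801) = ((-1/38 + 1) - 1321)*(-801) = (37/38 - 1321)*(-801) = -50161/38*(-801) = 40178961/38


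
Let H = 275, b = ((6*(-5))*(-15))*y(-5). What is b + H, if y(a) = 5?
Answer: 2525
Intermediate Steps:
b = 2250 (b = ((6*(-5))*(-15))*5 = -30*(-15)*5 = 450*5 = 2250)
b + H = 2250 + 275 = 2525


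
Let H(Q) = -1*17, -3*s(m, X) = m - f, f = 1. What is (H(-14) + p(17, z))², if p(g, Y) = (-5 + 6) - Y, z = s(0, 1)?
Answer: 2401/9 ≈ 266.78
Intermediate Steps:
s(m, X) = ⅓ - m/3 (s(m, X) = -(m - 1*1)/3 = -(m - 1)/3 = -(-1 + m)/3 = ⅓ - m/3)
z = ⅓ (z = ⅓ - ⅓*0 = ⅓ + 0 = ⅓ ≈ 0.33333)
p(g, Y) = 1 - Y
H(Q) = -17
(H(-14) + p(17, z))² = (-17 + (1 - 1*⅓))² = (-17 + (1 - ⅓))² = (-17 + ⅔)² = (-49/3)² = 2401/9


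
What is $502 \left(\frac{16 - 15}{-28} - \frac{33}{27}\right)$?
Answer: $- \frac{79567}{126} \approx -631.48$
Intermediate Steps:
$502 \left(\frac{16 - 15}{-28} - \frac{33}{27}\right) = 502 \left(\left(16 - 15\right) \left(- \frac{1}{28}\right) - \frac{11}{9}\right) = 502 \left(1 \left(- \frac{1}{28}\right) - \frac{11}{9}\right) = 502 \left(- \frac{1}{28} - \frac{11}{9}\right) = 502 \left(- \frac{317}{252}\right) = - \frac{79567}{126}$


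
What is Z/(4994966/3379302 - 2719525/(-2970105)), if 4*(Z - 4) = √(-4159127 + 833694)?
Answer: 2776454154/1661526263 + 1388227077*I*√3325433/13292210104 ≈ 1.671 + 190.45*I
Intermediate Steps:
Z = 4 + I*√3325433/4 (Z = 4 + √(-4159127 + 833694)/4 = 4 + √(-3325433)/4 = 4 + (I*√3325433)/4 = 4 + I*√3325433/4 ≈ 4.0 + 455.89*I)
Z/(4994966/3379302 - 2719525/(-2970105)) = (4 + I*√3325433/4)/(4994966/3379302 - 2719525/(-2970105)) = (4 + I*√3325433/4)/(4994966*(1/3379302) - 2719525*(-1/2970105)) = (4 + I*√3325433/4)/(10363/7011 + 543905/594021) = (4 + I*√3325433/4)/(3323052526/1388227077) = (4 + I*√3325433/4)*(1388227077/3323052526) = 2776454154/1661526263 + 1388227077*I*√3325433/13292210104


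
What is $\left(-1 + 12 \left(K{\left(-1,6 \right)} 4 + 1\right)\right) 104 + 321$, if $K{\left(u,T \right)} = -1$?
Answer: $-3527$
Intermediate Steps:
$\left(-1 + 12 \left(K{\left(-1,6 \right)} 4 + 1\right)\right) 104 + 321 = \left(-1 + 12 \left(\left(-1\right) 4 + 1\right)\right) 104 + 321 = \left(-1 + 12 \left(-4 + 1\right)\right) 104 + 321 = \left(-1 + 12 \left(-3\right)\right) 104 + 321 = \left(-1 - 36\right) 104 + 321 = \left(-37\right) 104 + 321 = -3848 + 321 = -3527$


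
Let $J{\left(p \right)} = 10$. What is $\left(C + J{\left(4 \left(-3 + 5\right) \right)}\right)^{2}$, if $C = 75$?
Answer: $7225$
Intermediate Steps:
$\left(C + J{\left(4 \left(-3 + 5\right) \right)}\right)^{2} = \left(75 + 10\right)^{2} = 85^{2} = 7225$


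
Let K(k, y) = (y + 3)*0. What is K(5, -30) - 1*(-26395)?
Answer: 26395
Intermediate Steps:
K(k, y) = 0 (K(k, y) = (3 + y)*0 = 0)
K(5, -30) - 1*(-26395) = 0 - 1*(-26395) = 0 + 26395 = 26395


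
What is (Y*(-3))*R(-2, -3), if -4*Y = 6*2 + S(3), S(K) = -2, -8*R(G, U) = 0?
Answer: 0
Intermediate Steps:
R(G, U) = 0 (R(G, U) = -⅛*0 = 0)
Y = -5/2 (Y = -(6*2 - 2)/4 = -(12 - 2)/4 = -¼*10 = -5/2 ≈ -2.5000)
(Y*(-3))*R(-2, -3) = -5/2*(-3)*0 = (15/2)*0 = 0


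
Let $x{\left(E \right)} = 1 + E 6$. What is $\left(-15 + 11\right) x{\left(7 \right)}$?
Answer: $-172$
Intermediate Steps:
$x{\left(E \right)} = 1 + 6 E$
$\left(-15 + 11\right) x{\left(7 \right)} = \left(-15 + 11\right) \left(1 + 6 \cdot 7\right) = - 4 \left(1 + 42\right) = \left(-4\right) 43 = -172$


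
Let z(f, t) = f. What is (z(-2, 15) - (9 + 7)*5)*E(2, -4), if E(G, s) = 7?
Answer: -574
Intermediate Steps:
(z(-2, 15) - (9 + 7)*5)*E(2, -4) = (-2 - (9 + 7)*5)*7 = (-2 - 16*5)*7 = (-2 - 1*80)*7 = (-2 - 80)*7 = -82*7 = -574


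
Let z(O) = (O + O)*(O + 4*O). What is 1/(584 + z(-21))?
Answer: 1/4994 ≈ 0.00020024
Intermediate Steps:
z(O) = 10*O² (z(O) = (2*O)*(5*O) = 10*O²)
1/(584 + z(-21)) = 1/(584 + 10*(-21)²) = 1/(584 + 10*441) = 1/(584 + 4410) = 1/4994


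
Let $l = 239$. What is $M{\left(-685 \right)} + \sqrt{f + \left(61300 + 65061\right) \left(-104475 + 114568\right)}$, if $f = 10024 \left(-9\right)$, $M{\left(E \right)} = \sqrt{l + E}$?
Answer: $\sqrt{1275271357} + i \sqrt{446} \approx 35711.0 + 21.119 i$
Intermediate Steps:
$M{\left(E \right)} = \sqrt{239 + E}$
$f = -90216$
$M{\left(-685 \right)} + \sqrt{f + \left(61300 + 65061\right) \left(-104475 + 114568\right)} = \sqrt{239 - 685} + \sqrt{-90216 + \left(61300 + 65061\right) \left(-104475 + 114568\right)} = \sqrt{-446} + \sqrt{-90216 + 126361 \cdot 10093} = i \sqrt{446} + \sqrt{-90216 + 1275361573} = i \sqrt{446} + \sqrt{1275271357} = \sqrt{1275271357} + i \sqrt{446}$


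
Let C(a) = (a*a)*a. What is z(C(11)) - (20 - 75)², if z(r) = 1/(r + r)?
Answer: -8052549/2662 ≈ -3025.0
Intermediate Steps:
C(a) = a³ (C(a) = a²*a = a³)
z(r) = 1/(2*r)
z(C(11)) - (20 - 75)² = 1/(2*(11³)) - (20 - 75)² = (½)/1331 - 1*(-55)² = (½)*(1/1331) - 1*3025 = 1/2662 - 3025 = -8052549/2662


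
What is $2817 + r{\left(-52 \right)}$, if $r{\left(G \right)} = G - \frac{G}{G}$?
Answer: $2764$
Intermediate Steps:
$r{\left(G \right)} = -1 + G$ ($r{\left(G \right)} = G - 1 = -1 + G$)
$2817 + r{\left(-52 \right)} = 2817 - 53 = 2764$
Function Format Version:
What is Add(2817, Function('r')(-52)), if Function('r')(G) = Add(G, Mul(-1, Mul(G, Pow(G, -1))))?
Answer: 2764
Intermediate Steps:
Function('r')(G) = Add(-1, G) (Function('r')(G) = Add(G, Mul(-1, 1)) = Add(G, -1) = Add(-1, G))
Add(2817, Function('r')(-52)) = Add(2817, Add(-1, -52)) = Add(2817, -53) = 2764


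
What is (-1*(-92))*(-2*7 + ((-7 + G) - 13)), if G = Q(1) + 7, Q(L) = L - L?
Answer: -2484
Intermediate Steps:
Q(L) = 0
G = 7 (G = 0 + 7 = 7)
(-1*(-92))*(-2*7 + ((-7 + G) - 13)) = (-1*(-92))*(-2*7 + ((-7 + 7) - 13)) = 92*(-14 + (0 - 13)) = 92*(-14 - 13) = 92*(-27) = -2484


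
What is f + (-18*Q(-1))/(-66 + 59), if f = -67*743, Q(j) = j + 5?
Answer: -348395/7 ≈ -49771.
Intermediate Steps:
Q(j) = 5 + j
f = -49781
f + (-18*Q(-1))/(-66 + 59) = -49781 + (-18*(5 - 1))/(-66 + 59) = -49781 - 18*4/(-7) = -49781 - 72*(-⅐) = -49781 + 72/7 = -348395/7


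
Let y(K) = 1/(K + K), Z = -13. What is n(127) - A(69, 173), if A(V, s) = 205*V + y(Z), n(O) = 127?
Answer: -364467/26 ≈ -14018.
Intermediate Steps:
y(K) = 1/(2*K)
A(V, s) = -1/26 + 205*V (A(V, s) = 205*V + (½)/(-13) = 205*V + (½)*(-1/13) = 205*V - 1/26 = -1/26 + 205*V)
n(127) - A(69, 173) = 127 - (-1/26 + 205*69) = 127 - (-1/26 + 14145) = 127 - 1*367769/26 = 127 - 367769/26 = -364467/26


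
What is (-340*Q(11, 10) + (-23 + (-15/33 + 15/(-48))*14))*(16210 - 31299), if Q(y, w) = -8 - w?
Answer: -8081532599/88 ≈ -9.1836e+7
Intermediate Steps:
(-340*Q(11, 10) + (-23 + (-15/33 + 15/(-48))*14))*(16210 - 31299) = (-340*(-8 - 1*10) + (-23 + (-15/33 + 15/(-48))*14))*(16210 - 31299) = (-340*(-8 - 10) + (-23 + (-15*1/33 + 15*(-1/48))*14))*(-15089) = (-340*(-18) + (-23 + (-5/11 - 5/16)*14))*(-15089) = (6120 + (-23 - 135/176*14))*(-15089) = (6120 + (-23 - 945/88))*(-15089) = (6120 - 2969/88)*(-15089) = (535591/88)*(-15089) = -8081532599/88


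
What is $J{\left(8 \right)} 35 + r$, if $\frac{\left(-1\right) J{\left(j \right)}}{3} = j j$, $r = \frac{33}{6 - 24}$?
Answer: $- \frac{40331}{6} \approx -6721.8$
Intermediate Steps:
$r = - \frac{11}{6}$ ($r = \frac{33}{-18} = 33 \left(- \frac{1}{18}\right) = - \frac{11}{6} \approx -1.8333$)
$J{\left(j \right)} = - 3 j^{2}$ ($J{\left(j \right)} = - 3 j j = - 3 j^{2}$)
$J{\left(8 \right)} 35 + r = - 3 \cdot 8^{2} \cdot 35 - \frac{11}{6} = \left(-3\right) 64 \cdot 35 - \frac{11}{6} = \left(-192\right) 35 - \frac{11}{6} = -6720 - \frac{11}{6} = - \frac{40331}{6}$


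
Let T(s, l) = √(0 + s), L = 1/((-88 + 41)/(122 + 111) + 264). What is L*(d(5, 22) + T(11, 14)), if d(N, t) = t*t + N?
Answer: 113937/61465 + 233*√11/61465 ≈ 1.8663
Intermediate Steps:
L = 233/61465 (L = 1/(-47/233 + 264) = 1/(61465/233) = 233/61465 ≈ 0.0037908)
d(N, t) = N + t² (d(N, t) = t² + N = N + t²)
T(s, l) = √s
L*(d(5, 22) + T(11, 14)) = 233*((5 + 22²) + √11)/61465 = 233*((5 + 484) + √11)/61465 = 233*(489 + √11)/61465 = 113937/61465 + 233*√11/61465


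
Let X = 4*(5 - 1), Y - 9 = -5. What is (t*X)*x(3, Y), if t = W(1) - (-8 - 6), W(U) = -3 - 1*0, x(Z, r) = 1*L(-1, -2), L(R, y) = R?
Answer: -176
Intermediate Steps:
Y = 4 (Y = 9 - 5 = 4)
x(Z, r) = -1 (x(Z, r) = 1*(-1) = -1)
W(U) = -3 (W(U) = -3 + 0 = -3)
t = 11 (t = -3 - (-8 - 6) = -3 - 1*(-14) = -3 + 14 = 11)
X = 16 (X = 4*4 = 16)
(t*X)*x(3, Y) = (11*16)*(-1) = 176*(-1) = -176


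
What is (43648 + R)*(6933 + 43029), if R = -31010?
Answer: 631419756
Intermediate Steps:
(43648 + R)*(6933 + 43029) = (43648 - 31010)*(6933 + 43029) = 12638*49962 = 631419756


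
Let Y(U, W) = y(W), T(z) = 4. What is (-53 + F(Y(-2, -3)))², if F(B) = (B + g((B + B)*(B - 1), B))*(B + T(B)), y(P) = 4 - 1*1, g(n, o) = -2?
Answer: 2116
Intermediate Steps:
y(P) = 3 (y(P) = 4 - 1 = 3)
Y(U, W) = 3
F(B) = (-2 + B)*(4 + B) (F(B) = (B - 2)*(B + 4) = (-2 + B)*(4 + B))
(-53 + F(Y(-2, -3)))² = (-53 + (-8 + 3² + 2*3))² = (-53 + (-8 + 9 + 6))² = (-53 + 7)² = (-46)² = 2116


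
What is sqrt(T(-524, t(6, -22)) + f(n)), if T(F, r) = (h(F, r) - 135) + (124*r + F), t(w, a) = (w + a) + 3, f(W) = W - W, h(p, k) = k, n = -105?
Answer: 2*I*sqrt(571) ≈ 47.791*I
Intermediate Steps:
f(W) = 0
t(w, a) = 3 + a + w (t(w, a) = (a + w) + 3 = 3 + a + w)
T(F, r) = -135 + F + 125*r (T(F, r) = (r - 135) + (124*r + F) = (-135 + r) + (F + 124*r) = -135 + F + 125*r)
sqrt(T(-524, t(6, -22)) + f(n)) = sqrt((-135 - 524 + 125*(3 - 22 + 6)) + 0) = sqrt((-135 - 524 + 125*(-13)) + 0) = sqrt((-135 - 524 - 1625) + 0) = sqrt(-2284 + 0) = sqrt(-2284) = 2*I*sqrt(571)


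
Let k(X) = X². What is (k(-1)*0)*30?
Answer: 0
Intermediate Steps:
(k(-1)*0)*30 = ((-1)²*0)*30 = (1*0)*30 = 0*30 = 0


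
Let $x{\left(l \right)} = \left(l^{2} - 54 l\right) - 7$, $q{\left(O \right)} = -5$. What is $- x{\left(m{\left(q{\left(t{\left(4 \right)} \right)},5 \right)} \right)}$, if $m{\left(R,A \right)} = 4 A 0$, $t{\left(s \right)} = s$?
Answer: $7$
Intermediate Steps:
$m{\left(R,A \right)} = 0$
$x{\left(l \right)} = -7 + l^{2} - 54 l$
$- x{\left(m{\left(q{\left(t{\left(4 \right)} \right)},5 \right)} \right)} = - (-7 + 0^{2} - 0) = - (-7 + 0 + 0) = \left(-1\right) \left(-7\right) = 7$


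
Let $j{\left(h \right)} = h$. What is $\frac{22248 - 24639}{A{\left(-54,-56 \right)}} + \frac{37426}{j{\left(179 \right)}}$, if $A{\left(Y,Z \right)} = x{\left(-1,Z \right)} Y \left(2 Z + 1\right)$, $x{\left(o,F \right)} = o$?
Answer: $\frac{74919811}{357642} \approx 209.48$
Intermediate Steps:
$A{\left(Y,Z \right)} = - Y \left(1 + 2 Z\right)$ ($A{\left(Y,Z \right)} = - Y \left(2 Z + 1\right) = - Y \left(1 + 2 Z\right)$)
$\frac{22248 - 24639}{A{\left(-54,-56 \right)}} + \frac{37426}{j{\left(179 \right)}} = \frac{22248 - 24639}{\left(-1\right) \left(-54\right) \left(1 + 2 \left(-56\right)\right)} + \frac{37426}{179} = \frac{22248 - 24639}{\left(-1\right) \left(-54\right) \left(1 - 112\right)} + 37426 \cdot \frac{1}{179} = - \frac{2391}{\left(-1\right) \left(-54\right) \left(-111\right)} + \frac{37426}{179} = - \frac{2391}{-5994} + \frac{37426}{179} = \left(-2391\right) \left(- \frac{1}{5994}\right) + \frac{37426}{179} = \frac{797}{1998} + \frac{37426}{179} = \frac{74919811}{357642}$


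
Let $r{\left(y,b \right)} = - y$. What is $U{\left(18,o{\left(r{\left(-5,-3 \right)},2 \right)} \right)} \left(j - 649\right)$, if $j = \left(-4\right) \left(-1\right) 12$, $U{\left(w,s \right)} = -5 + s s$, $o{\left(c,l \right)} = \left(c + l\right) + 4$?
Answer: $-69716$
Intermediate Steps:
$o{\left(c,l \right)} = 4 + c + l$
$U{\left(w,s \right)} = -5 + s^{2}$
$j = 48$ ($j = 4 \cdot 12 = 48$)
$U{\left(18,o{\left(r{\left(-5,-3 \right)},2 \right)} \right)} \left(j - 649\right) = \left(-5 + \left(4 - -5 + 2\right)^{2}\right) \left(48 - 649\right) = \left(-5 + \left(4 + 5 + 2\right)^{2}\right) \left(-601\right) = \left(-5 + 11^{2}\right) \left(-601\right) = \left(-5 + 121\right) \left(-601\right) = 116 \left(-601\right) = -69716$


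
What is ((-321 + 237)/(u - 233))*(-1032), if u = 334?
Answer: 86688/101 ≈ 858.30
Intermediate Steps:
((-321 + 237)/(u - 233))*(-1032) = ((-321 + 237)/(334 - 233))*(-1032) = -84/101*(-1032) = 86688/101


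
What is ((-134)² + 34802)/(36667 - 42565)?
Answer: -8793/983 ≈ -8.9451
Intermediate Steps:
((-134)² + 34802)/(36667 - 42565) = (17956 + 34802)/(-5898) = 52758*(-1/5898) = -8793/983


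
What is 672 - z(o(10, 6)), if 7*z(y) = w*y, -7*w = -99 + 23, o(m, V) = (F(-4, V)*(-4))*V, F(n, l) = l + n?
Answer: 36576/49 ≈ 746.45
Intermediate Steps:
o(m, V) = V*(16 - 4*V) (o(m, V) = ((V - 4)*(-4))*V = ((-4 + V)*(-4))*V = (16 - 4*V)*V = V*(16 - 4*V))
w = 76/7 (w = -(-99 + 23)/7 = -⅐*(-76) = 76/7 ≈ 10.857)
z(y) = 76*y/49 (z(y) = (76*y/7)/7 = 76*y/49)
672 - z(o(10, 6)) = 672 - 76*4*6*(4 - 1*6)/49 = 672 - 76*4*6*(4 - 6)/49 = 672 - 76*4*6*(-2)/49 = 672 - 76*(-48)/49 = 672 - 1*(-3648/49) = 672 + 3648/49 = 36576/49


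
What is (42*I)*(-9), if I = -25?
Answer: 9450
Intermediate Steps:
(42*I)*(-9) = (42*(-25))*(-9) = -1050*(-9) = 9450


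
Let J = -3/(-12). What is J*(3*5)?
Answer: 15/4 ≈ 3.7500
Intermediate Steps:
J = ¼ (J = -3*(-1/12) = ¼ ≈ 0.25000)
J*(3*5) = (3*5)/4 = (¼)*15 = 15/4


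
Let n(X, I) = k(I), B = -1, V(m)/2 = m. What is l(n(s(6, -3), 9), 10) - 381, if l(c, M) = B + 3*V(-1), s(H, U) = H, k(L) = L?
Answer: -388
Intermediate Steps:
V(m) = 2*m
n(X, I) = I
l(c, M) = -7 (l(c, M) = -1 + 3*(2*(-1)) = -1 + 3*(-2) = -1 - 6 = -7)
l(n(s(6, -3), 9), 10) - 381 = -7 - 381 = -388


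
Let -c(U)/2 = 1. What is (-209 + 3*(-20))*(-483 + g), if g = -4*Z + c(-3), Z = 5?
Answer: 135845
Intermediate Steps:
c(U) = -2 (c(U) = -2*1 = -2)
g = -22 (g = -4*5 - 2 = -20 - 2 = -22)
(-209 + 3*(-20))*(-483 + g) = (-209 + 3*(-20))*(-483 - 22) = (-209 - 60)*(-505) = -269*(-505) = 135845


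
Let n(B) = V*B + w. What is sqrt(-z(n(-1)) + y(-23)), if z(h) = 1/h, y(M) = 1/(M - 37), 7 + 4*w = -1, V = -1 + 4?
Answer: sqrt(165)/30 ≈ 0.42817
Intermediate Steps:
V = 3
w = -2 (w = -7/4 + (1/4)*(-1) = -7/4 - 1/4 = -2)
y(M) = 1/(-37 + M)
n(B) = -2 + 3*B (n(B) = 3*B - 2 = -2 + 3*B)
sqrt(-z(n(-1)) + y(-23)) = sqrt(-1/(-2 + 3*(-1)) + 1/(-37 - 23)) = sqrt(-1/(-2 - 3) + 1/(-60)) = sqrt(-1/(-5) - 1/60) = sqrt(-1*(-1/5) - 1/60) = sqrt(1/5 - 1/60) = sqrt(11/60) = sqrt(165)/30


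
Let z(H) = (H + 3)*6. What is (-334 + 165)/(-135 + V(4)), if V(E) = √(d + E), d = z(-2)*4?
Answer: 22815/18197 + 338*√7/18197 ≈ 1.3029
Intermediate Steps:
z(H) = 18 + 6*H (z(H) = (3 + H)*6 = 18 + 6*H)
d = 24 (d = (18 + 6*(-2))*4 = (18 - 12)*4 = 6*4 = 24)
V(E) = √(24 + E)
(-334 + 165)/(-135 + V(4)) = (-334 + 165)/(-135 + √(24 + 4)) = -169/(-135 + √28) = -169/(-135 + 2*√7)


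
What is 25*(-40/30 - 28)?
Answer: -2200/3 ≈ -733.33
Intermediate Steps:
25*(-40/30 - 28) = 25*(-40*1/30 - 28) = 25*(-4/3 - 28) = 25*(-88/3) = -2200/3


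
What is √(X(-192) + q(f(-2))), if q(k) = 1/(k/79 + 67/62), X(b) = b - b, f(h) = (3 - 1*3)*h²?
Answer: √4154/67 ≈ 0.96196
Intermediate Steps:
f(h) = 0 (f(h) = (3 - 3)*h² = 0*h² = 0)
X(b) = 0
q(k) = 1/(67/62 + k/79) (q(k) = 1/(k*(1/79) + 67*(1/62)) = 1/(k/79 + 67/62) = 1/(67/62 + k/79))
√(X(-192) + q(f(-2))) = √(0 + 4898/(5293 + 62*0)) = √(0 + 4898/(5293 + 0)) = √(0 + 4898/5293) = √(0 + 4898*(1/5293)) = √(0 + 62/67) = √(62/67) = √4154/67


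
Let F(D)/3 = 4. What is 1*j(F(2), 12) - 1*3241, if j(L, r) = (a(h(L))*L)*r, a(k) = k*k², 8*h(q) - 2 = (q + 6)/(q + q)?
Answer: -6625589/2048 ≈ -3235.2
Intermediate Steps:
F(D) = 12 (F(D) = 3*4 = 12)
h(q) = ¼ + (6 + q)/(16*q) (h(q) = ¼ + ((q + 6)/(q + q))/8 = ¼ + ((6 + q)/((2*q)))/8 = ¼ + ((6 + q)*(1/(2*q)))/8 = ¼ + ((6 + q)/(2*q))/8 = ¼ + (6 + q)/(16*q))
a(k) = k³
j(L, r) = r*(6 + 5*L)³/(4096*L²) (j(L, r) = (((6 + 5*L)/(16*L))³*L)*r = (((6 + 5*L)³/(4096*L³))*L)*r = ((6 + 5*L)³/(4096*L²))*r = r*(6 + 5*L)³/(4096*L²))
1*j(F(2), 12) - 1*3241 = 1*((1/4096)*12*(6 + 5*12)³/12²) - 1*3241 = 1*((1/4096)*12*(1/144)*(6 + 60)³) - 3241 = 1*((1/4096)*12*(1/144)*66³) - 3241 = 1*((1/4096)*12*(1/144)*287496) - 3241 = 1*(11979/2048) - 3241 = 11979/2048 - 3241 = -6625589/2048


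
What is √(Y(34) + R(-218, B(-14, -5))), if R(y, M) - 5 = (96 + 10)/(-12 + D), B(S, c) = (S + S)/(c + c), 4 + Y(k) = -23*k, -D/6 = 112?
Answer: I*√10151890/114 ≈ 27.949*I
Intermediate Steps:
D = -672 (D = -6*112 = -672)
Y(k) = -4 - 23*k
B(S, c) = S/c (B(S, c) = (2*S)/((2*c)) = (2*S)*(1/(2*c)) = S/c)
R(y, M) = 1657/342 (R(y, M) = 5 + (96 + 10)/(-12 - 672) = 5 + 106/(-684) = 5 + 106*(-1/684) = 5 - 53/342 = 1657/342)
√(Y(34) + R(-218, B(-14, -5))) = √((-4 - 23*34) + 1657/342) = √((-4 - 782) + 1657/342) = √(-786 + 1657/342) = √(-267155/342) = I*√10151890/114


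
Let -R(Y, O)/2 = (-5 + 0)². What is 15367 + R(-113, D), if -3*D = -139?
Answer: 15317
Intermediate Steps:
D = 139/3 (D = -⅓*(-139) = 139/3 ≈ 46.333)
R(Y, O) = -50 (R(Y, O) = -2*(-5 + 0)² = -2*(-5)² = -2*25 = -50)
15367 + R(-113, D) = 15367 - 50 = 15317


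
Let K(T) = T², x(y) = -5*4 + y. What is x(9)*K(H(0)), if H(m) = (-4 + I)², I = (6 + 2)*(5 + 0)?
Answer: -18475776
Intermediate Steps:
x(y) = -20 + y
I = 40 (I = 8*5 = 40)
H(m) = 1296 (H(m) = (-4 + 40)² = 36² = 1296)
x(9)*K(H(0)) = (-20 + 9)*1296² = -11*1679616 = -18475776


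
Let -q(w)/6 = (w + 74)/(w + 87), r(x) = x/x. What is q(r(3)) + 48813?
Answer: 2147547/44 ≈ 48808.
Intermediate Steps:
r(x) = 1
q(w) = -6*(74 + w)/(87 + w) (q(w) = -6*(w + 74)/(w + 87) = -6*(74 + w)/(87 + w))
q(r(3)) + 48813 = 6*(-74 - 1*1)/(87 + 1) + 48813 = 6*(-74 - 1)/88 + 48813 = 6*(1/88)*(-75) + 48813 = -225/44 + 48813 = 2147547/44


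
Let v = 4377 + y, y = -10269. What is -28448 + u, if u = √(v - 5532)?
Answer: -28448 + 4*I*√714 ≈ -28448.0 + 106.88*I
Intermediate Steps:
v = -5892 (v = 4377 - 10269 = -5892)
u = 4*I*√714 (u = √(-5892 - 5532) = √(-11424) = 4*I*√714 ≈ 106.88*I)
-28448 + u = -28448 + 4*I*√714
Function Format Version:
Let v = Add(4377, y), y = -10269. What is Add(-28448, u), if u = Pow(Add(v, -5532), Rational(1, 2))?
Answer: Add(-28448, Mul(4, I, Pow(714, Rational(1, 2)))) ≈ Add(-28448., Mul(106.88, I))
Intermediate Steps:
v = -5892 (v = Add(4377, -10269) = -5892)
u = Mul(4, I, Pow(714, Rational(1, 2))) (u = Pow(Add(-5892, -5532), Rational(1, 2)) = Pow(-11424, Rational(1, 2)) = Mul(4, I, Pow(714, Rational(1, 2))) ≈ Mul(106.88, I))
Add(-28448, u) = Add(-28448, Mul(4, I, Pow(714, Rational(1, 2))))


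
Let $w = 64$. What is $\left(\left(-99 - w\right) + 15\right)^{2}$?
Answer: $21904$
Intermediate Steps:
$\left(\left(-99 - w\right) + 15\right)^{2} = \left(\left(-99 - 64\right) + 15\right)^{2} = \left(-163 + 15\right)^{2} = \left(-148\right)^{2} = 21904$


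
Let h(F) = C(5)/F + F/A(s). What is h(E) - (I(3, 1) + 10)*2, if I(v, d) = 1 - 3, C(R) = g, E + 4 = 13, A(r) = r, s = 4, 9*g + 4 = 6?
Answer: -4447/324 ≈ -13.725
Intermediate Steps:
g = 2/9 (g = -4/9 + (1/9)*6 = -4/9 + 2/3 = 2/9 ≈ 0.22222)
E = 9 (E = -4 + 13 = 9)
C(R) = 2/9
I(v, d) = -2
h(F) = F/4 + 2/(9*F) (h(F) = 2/(9*F) + F/4 = F/4 + 2/(9*F))
h(E) - (I(3, 1) + 10)*2 = ((1/4)*9 + (2/9)/9) - (-2 + 10)*2 = (9/4 + (2/9)*(1/9)) - 8*2 = (9/4 + 2/81) - 1*16 = 737/324 - 16 = -4447/324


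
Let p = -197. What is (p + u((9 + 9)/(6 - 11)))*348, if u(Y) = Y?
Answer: -349044/5 ≈ -69809.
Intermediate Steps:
(p + u((9 + 9)/(6 - 11)))*348 = (-197 + (9 + 9)/(6 - 11))*348 = (-197 + 18/(-5))*348 = (-197 + 18*(-1/5))*348 = (-197 - 18/5)*348 = -1003/5*348 = -349044/5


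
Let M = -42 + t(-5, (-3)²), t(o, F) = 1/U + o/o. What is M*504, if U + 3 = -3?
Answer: -20748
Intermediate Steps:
U = -6 (U = -3 - 3 = -6)
t(o, F) = ⅚ (t(o, F) = 1/(-6) + o/o = 1*(-⅙) + 1 = -⅙ + 1 = ⅚)
M = -247/6 (M = -42 + ⅚ = -247/6 ≈ -41.167)
M*504 = -247/6*504 = -20748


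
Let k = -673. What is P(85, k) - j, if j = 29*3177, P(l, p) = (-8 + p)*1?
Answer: -92814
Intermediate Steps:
P(l, p) = -8 + p
j = 92133
P(85, k) - j = (-8 - 673) - 1*92133 = -681 - 92133 = -92814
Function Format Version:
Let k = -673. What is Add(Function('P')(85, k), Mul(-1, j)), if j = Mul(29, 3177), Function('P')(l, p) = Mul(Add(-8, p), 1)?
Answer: -92814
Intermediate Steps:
Function('P')(l, p) = Add(-8, p)
j = 92133
Add(Function('P')(85, k), Mul(-1, j)) = Add(Add(-8, -673), Mul(-1, 92133)) = Add(-681, -92133) = -92814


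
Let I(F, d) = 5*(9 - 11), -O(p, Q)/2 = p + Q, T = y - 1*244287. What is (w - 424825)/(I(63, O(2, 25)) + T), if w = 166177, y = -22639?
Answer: 32331/33367 ≈ 0.96895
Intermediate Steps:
T = -266926 (T = -22639 - 1*244287 = -22639 - 244287 = -266926)
O(p, Q) = -2*Q - 2*p (O(p, Q) = -2*(p + Q) = -2*(Q + p) = -2*Q - 2*p)
I(F, d) = -10 (I(F, d) = 5*(-2) = -10)
(w - 424825)/(I(63, O(2, 25)) + T) = (166177 - 424825)/(-10 - 266926) = -258648/(-266936) = -258648*(-1/266936) = 32331/33367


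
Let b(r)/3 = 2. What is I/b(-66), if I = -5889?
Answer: -1963/2 ≈ -981.50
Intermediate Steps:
b(r) = 6 (b(r) = 3*2 = 6)
I/b(-66) = -5889/6 = -5889*⅙ = -1963/2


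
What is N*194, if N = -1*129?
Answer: -25026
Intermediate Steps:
N = -129
N*194 = -129*194 = -25026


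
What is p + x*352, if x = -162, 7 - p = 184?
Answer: -57201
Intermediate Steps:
p = -177 (p = 7 - 1*184 = 7 - 184 = -177)
p + x*352 = -177 - 162*352 = -177 - 57024 = -57201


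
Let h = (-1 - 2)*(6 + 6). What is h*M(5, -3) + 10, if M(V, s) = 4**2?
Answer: -566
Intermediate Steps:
M(V, s) = 16
h = -36 (h = -3*12 = -36)
h*M(5, -3) + 10 = -36*16 + 10 = -576 + 10 = -566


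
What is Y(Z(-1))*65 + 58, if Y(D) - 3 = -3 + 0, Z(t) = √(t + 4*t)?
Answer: 58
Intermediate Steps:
Z(t) = √5*√t (Z(t) = √(5*t) = √5*√t)
Y(D) = 0 (Y(D) = 3 + (-3 + 0) = 3 - 3 = 0)
Y(Z(-1))*65 + 58 = 0*65 + 58 = 0 + 58 = 58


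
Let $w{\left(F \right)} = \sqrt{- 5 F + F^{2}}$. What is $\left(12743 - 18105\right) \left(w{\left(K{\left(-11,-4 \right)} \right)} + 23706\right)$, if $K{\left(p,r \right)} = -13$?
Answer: $-127111572 - 16086 \sqrt{26} \approx -1.2719 \cdot 10^{8}$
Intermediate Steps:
$w{\left(F \right)} = \sqrt{F^{2} - 5 F}$
$\left(12743 - 18105\right) \left(w{\left(K{\left(-11,-4 \right)} \right)} + 23706\right) = \left(12743 - 18105\right) \left(\sqrt{- 13 \left(-5 - 13\right)} + 23706\right) = - 5362 \left(\sqrt{\left(-13\right) \left(-18\right)} + 23706\right) = - 5362 \left(\sqrt{234} + 23706\right) = - 5362 \left(3 \sqrt{26} + 23706\right) = - 5362 \left(23706 + 3 \sqrt{26}\right) = -127111572 - 16086 \sqrt{26}$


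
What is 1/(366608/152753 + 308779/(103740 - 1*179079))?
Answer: -11508258267/19547038475 ≈ -0.58875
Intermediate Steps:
1/(366608/152753 + 308779/(103740 - 1*179079)) = 1/(366608*(1/152753) + 308779/(103740 - 179079)) = 1/(366608/152753 + 308779/(-75339)) = 1/(366608/152753 + 308779*(-1/75339)) = 1/(366608/152753 - 308779/75339) = 1/(-19547038475/11508258267) = -11508258267/19547038475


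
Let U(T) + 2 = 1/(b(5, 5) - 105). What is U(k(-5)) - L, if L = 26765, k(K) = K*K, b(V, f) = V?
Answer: -2676701/100 ≈ -26767.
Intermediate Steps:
k(K) = K²
U(T) = -201/100 (U(T) = -2 + 1/(5 - 105) = -2 + 1/(-100) = -2 - 1/100 = -201/100)
U(k(-5)) - L = -201/100 - 1*26765 = -201/100 - 26765 = -2676701/100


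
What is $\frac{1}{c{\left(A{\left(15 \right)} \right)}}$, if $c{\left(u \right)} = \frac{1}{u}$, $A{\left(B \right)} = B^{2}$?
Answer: $225$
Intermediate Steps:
$\frac{1}{c{\left(A{\left(15 \right)} \right)}} = \frac{1}{\frac{1}{15^{2}}} = \frac{1}{\frac{1}{225}} = 225$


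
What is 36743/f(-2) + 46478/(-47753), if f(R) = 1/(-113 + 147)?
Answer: 3509174224/2809 ≈ 1.2493e+6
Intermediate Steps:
f(R) = 1/34
36743/f(-2) + 46478/(-47753) = 36743/(1/34) + 46478/(-47753) = 36743*34 + 46478*(-1/47753) = 1249262 - 2734/2809 = 3509174224/2809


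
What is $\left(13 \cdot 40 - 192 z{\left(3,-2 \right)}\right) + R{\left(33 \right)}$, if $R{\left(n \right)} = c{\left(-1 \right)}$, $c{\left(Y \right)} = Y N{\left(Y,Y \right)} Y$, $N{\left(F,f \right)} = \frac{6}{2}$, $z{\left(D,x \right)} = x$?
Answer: $907$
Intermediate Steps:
$N{\left(F,f \right)} = 3$ ($N{\left(F,f \right)} = 6 \cdot \frac{1}{2} = 3$)
$c{\left(Y \right)} = 3 Y^{2}$ ($c{\left(Y \right)} = Y 3 Y = 3 Y Y = 3 Y^{2}$)
$R{\left(n \right)} = 3$ ($R{\left(n \right)} = 3 \left(-1\right)^{2} = 3 \cdot 1 = 3$)
$\left(13 \cdot 40 - 192 z{\left(3,-2 \right)}\right) + R{\left(33 \right)} = \left(13 \cdot 40 - -384\right) + 3 = \left(520 + 384\right) + 3 = 904 + 3 = 907$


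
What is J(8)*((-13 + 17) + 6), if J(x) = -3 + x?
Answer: 50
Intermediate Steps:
J(8)*((-13 + 17) + 6) = (-3 + 8)*((-13 + 17) + 6) = 5*(4 + 6) = 5*10 = 50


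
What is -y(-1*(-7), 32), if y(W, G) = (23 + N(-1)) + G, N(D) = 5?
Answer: -60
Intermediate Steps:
y(W, G) = 28 + G (y(W, G) = (23 + 5) + G = 28 + G)
-y(-1*(-7), 32) = -(28 + 32) = -1*60 = -60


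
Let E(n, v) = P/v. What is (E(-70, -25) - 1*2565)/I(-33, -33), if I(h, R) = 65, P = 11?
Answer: -64136/1625 ≈ -39.468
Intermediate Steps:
E(n, v) = 11/v
(E(-70, -25) - 1*2565)/I(-33, -33) = (11/(-25) - 1*2565)/65 = (11*(-1/25) - 2565)*(1/65) = (-11/25 - 2565)*(1/65) = -64136/25*1/65 = -64136/1625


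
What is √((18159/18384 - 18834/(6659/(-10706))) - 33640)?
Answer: I*√349544761425208077/10201588 ≈ 57.954*I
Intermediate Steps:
√((18159/18384 - 18834/(6659/(-10706))) - 33640) = √((18159*(1/18384) - 18834/(6659*(-1/10706))) - 33640) = √((6053/6128 - 18834/(-6659/10706)) - 33640) = √((6053/6128 - 18834*(-10706/6659)) - 33640) = √((6053/6128 + 201636804/6659) - 33640) = √(1235670641839/40806352 - 33640) = √(-137055039441/40806352) = I*√349544761425208077/10201588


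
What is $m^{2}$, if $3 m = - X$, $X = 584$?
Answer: $\frac{341056}{9} \approx 37895.0$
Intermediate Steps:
$m = - \frac{584}{3}$ ($m = \frac{\left(-1\right) 584}{3} = \frac{1}{3} \left(-584\right) = - \frac{584}{3} \approx -194.67$)
$m^{2} = \left(- \frac{584}{3}\right)^{2} = \frac{341056}{9}$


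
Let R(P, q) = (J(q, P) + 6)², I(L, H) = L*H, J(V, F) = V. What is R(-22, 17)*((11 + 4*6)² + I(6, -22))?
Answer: 578197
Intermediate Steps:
I(L, H) = H*L
R(P, q) = (6 + q)² (R(P, q) = (q + 6)² = (6 + q)²)
R(-22, 17)*((11 + 4*6)² + I(6, -22)) = (6 + 17)²*((11 + 4*6)² - 22*6) = 23²*((11 + 24)² - 132) = 529*(35² - 132) = 529*(1225 - 132) = 529*1093 = 578197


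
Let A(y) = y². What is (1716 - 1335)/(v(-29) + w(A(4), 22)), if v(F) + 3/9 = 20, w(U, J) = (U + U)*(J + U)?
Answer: 1143/3707 ≈ 0.30834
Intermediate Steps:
w(U, J) = 2*U*(J + U) (w(U, J) = (2*U)*(J + U) = 2*U*(J + U))
v(F) = 59/3 (v(F) = -⅓ + 20 = 59/3)
(1716 - 1335)/(v(-29) + w(A(4), 22)) = (1716 - 1335)/(59/3 + 2*4²*(22 + 4²)) = 381/(59/3 + 2*16*(22 + 16)) = 381/(59/3 + 2*16*38) = 381/(59/3 + 1216) = 381/(3707/3) = 381*(3/3707) = 1143/3707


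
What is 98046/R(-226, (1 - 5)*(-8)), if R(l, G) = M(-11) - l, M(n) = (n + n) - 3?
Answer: 32682/67 ≈ 487.79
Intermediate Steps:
M(n) = -3 + 2*n (M(n) = 2*n - 3 = -3 + 2*n)
R(l, G) = -25 - l (R(l, G) = (-3 + 2*(-11)) - l = (-3 - 22) - l = -25 - l)
98046/R(-226, (1 - 5)*(-8)) = 98046/(-25 - 1*(-226)) = 98046/(-25 + 226) = 98046/201 = 98046*(1/201) = 32682/67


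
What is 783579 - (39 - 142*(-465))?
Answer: 717510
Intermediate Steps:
783579 - (39 - 142*(-465)) = 783579 - (39 + 66030) = 783579 - 1*66069 = 783579 - 66069 = 717510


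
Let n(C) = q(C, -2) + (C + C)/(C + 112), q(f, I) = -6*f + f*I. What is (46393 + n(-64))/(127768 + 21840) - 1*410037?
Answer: -184034305781/448824 ≈ -4.1004e+5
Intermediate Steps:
q(f, I) = -6*f + I*f
n(C) = -8*C + 2*C/(112 + C) (n(C) = C*(-6 - 2) + (C + C)/(C + 112) = C*(-8) + (2*C)/(112 + C) = -8*C + 2*C/(112 + C))
(46393 + n(-64))/(127768 + 21840) - 1*410037 = (46393 + 2*(-64)*(-447 - 4*(-64))/(112 - 64))/(127768 + 21840) - 1*410037 = (46393 + 2*(-64)*(-447 + 256)/48)/149608 - 410037 = (46393 + 2*(-64)*(1/48)*(-191))*(1/149608) - 410037 = (46393 + 1528/3)*(1/149608) - 410037 = (140707/3)*(1/149608) - 410037 = 140707/448824 - 410037 = -184034305781/448824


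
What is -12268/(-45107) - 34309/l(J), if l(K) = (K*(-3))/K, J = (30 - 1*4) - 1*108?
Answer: 1547612867/135321 ≈ 11437.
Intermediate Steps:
J = -82 (J = (30 - 4) - 108 = 26 - 108 = -82)
l(K) = -3 (l(K) = (-3*K)/K = -3)
-12268/(-45107) - 34309/l(J) = -12268/(-45107) - 34309/(-3) = -12268*(-1/45107) - 34309*(-⅓) = 12268/45107 + 34309/3 = 1547612867/135321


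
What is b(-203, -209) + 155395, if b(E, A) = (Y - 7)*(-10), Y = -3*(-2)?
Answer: 155405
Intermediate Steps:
Y = 6
b(E, A) = 10 (b(E, A) = (6 - 7)*(-10) = -1*(-10) = 10)
b(-203, -209) + 155395 = 10 + 155395 = 155405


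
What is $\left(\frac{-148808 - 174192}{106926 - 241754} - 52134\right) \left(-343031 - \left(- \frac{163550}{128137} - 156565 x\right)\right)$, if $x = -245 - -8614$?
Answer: $- \frac{294951277901698465391024}{4319113859} \approx -6.829 \cdot 10^{13}$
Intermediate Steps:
$x = 8369$ ($x = -245 + 8614 = 8369$)
$\left(\frac{-148808 - 174192}{106926 - 241754} - 52134\right) \left(-343031 - \left(- \frac{163550}{128137} - 156565 x\right)\right) = \left(\frac{-148808 - 174192}{106926 - 241754} - 52134\right) \left(-343031 + \left(\frac{156565}{\frac{1}{8369}} - \frac{163550}{-128137}\right)\right) = \left(- \frac{323000}{-134828} - 52134\right) \left(-343031 - \left(- \frac{163550}{128137} - 156565 \frac{1}{\frac{1}{8369}}\right)\right) = \left(\left(-323000\right) \left(- \frac{1}{134828}\right) - 52134\right) \left(-343031 + \left(156565 \cdot 8369 + \frac{163550}{128137}\right)\right) = \left(\frac{80750}{33707} - 52134\right) \left(-343031 + \left(1310292485 + \frac{163550}{128137}\right)\right) = - \frac{1757199988 \left(-343031 + \frac{167896948313995}{128137}\right)}{33707} = \left(- \frac{1757199988}{33707}\right) \frac{167852993350748}{128137} = - \frac{294951277901698465391024}{4319113859}$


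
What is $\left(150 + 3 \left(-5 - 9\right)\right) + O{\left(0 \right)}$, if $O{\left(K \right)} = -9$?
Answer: $99$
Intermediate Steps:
$\left(150 + 3 \left(-5 - 9\right)\right) + O{\left(0 \right)} = \left(150 + 3 \left(-5 - 9\right)\right) - 9 = \left(150 + 3 \left(-14\right)\right) - 9 = \left(150 - 42\right) - 9 = 108 - 9 = 99$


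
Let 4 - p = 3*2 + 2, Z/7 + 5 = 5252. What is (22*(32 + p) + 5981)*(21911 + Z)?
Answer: 386848080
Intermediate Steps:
Z = 36729 (Z = -35 + 7*5252 = -35 + 36764 = 36729)
p = -4 (p = 4 - (3*2 + 2) = 4 - (6 + 2) = 4 - 1*8 = 4 - 8 = -4)
(22*(32 + p) + 5981)*(21911 + Z) = (22*(32 - 4) + 5981)*(21911 + 36729) = (22*28 + 5981)*58640 = (616 + 5981)*58640 = 6597*58640 = 386848080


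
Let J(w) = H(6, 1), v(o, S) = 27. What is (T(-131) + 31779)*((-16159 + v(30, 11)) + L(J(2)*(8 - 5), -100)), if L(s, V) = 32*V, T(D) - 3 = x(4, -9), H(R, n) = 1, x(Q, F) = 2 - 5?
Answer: -614351628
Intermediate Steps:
x(Q, F) = -3
J(w) = 1
T(D) = 0 (T(D) = 3 - 3 = 0)
(T(-131) + 31779)*((-16159 + v(30, 11)) + L(J(2)*(8 - 5), -100)) = (0 + 31779)*((-16159 + 27) + 32*(-100)) = 31779*(-16132 - 3200) = 31779*(-19332) = -614351628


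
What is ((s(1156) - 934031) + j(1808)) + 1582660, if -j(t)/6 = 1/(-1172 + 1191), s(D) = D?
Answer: 12345909/19 ≈ 6.4979e+5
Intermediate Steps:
j(t) = -6/19 (j(t) = -6/(-1172 + 1191) = -6/19)
((s(1156) - 934031) + j(1808)) + 1582660 = ((1156 - 934031) - 6/19) + 1582660 = (-932875 - 6/19) + 1582660 = -17724631/19 + 1582660 = 12345909/19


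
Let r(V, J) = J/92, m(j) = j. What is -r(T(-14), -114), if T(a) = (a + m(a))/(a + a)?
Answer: 57/46 ≈ 1.2391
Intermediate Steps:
T(a) = 1 (T(a) = (a + a)/(a + a) = (2*a)/((2*a)) = (2*a)*(1/(2*a)) = 1)
r(V, J) = J/92 (r(V, J) = J*(1/92) = J/92)
-r(T(-14), -114) = -(-114)/92 = -1*(-57/46) = 57/46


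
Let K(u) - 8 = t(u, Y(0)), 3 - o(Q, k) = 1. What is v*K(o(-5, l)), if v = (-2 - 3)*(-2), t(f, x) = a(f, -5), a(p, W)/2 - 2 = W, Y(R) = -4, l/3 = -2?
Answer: 20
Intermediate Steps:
l = -6 (l = 3*(-2) = -6)
a(p, W) = 4 + 2*W
t(f, x) = -6 (t(f, x) = 4 + 2*(-5) = 4 - 10 = -6)
o(Q, k) = 2 (o(Q, k) = 3 - 1*1 = 3 - 1 = 2)
v = 10 (v = -5*(-2) = 10)
K(u) = 2 (K(u) = 8 - 6 = 2)
v*K(o(-5, l)) = 10*2 = 20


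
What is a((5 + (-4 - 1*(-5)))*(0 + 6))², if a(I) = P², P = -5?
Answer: 625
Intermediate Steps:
a(I) = 25 (a(I) = (-5)² = 25)
a((5 + (-4 - 1*(-5)))*(0 + 6))² = 25² = 625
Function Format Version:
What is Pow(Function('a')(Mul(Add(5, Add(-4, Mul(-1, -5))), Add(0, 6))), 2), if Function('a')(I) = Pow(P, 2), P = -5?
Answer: 625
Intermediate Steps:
Function('a')(I) = 25 (Function('a')(I) = Pow(-5, 2) = 25)
Pow(Function('a')(Mul(Add(5, Add(-4, Mul(-1, -5))), Add(0, 6))), 2) = Pow(25, 2) = 625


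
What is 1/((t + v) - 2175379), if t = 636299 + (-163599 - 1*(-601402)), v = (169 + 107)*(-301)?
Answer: -1/1184353 ≈ -8.4434e-7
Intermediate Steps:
v = -83076 (v = 276*(-301) = -83076)
t = 1074102 (t = 636299 + (-163599 + 601402) = 636299 + 437803 = 1074102)
1/((t + v) - 2175379) = 1/((1074102 - 83076) - 2175379) = 1/(991026 - 2175379) = 1/(-1184353) = -1/1184353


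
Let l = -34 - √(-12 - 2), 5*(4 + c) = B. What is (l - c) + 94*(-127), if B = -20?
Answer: -11964 - I*√14 ≈ -11964.0 - 3.7417*I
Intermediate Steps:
c = -8 (c = -4 + (⅕)*(-20) = -4 - 4 = -8)
l = -34 - I*√14 (l = -34 - √(-14) = -34 - I*√14 ≈ -34.0 - 3.7417*I)
(l - c) + 94*(-127) = ((-34 - I*√14) - 1*(-8)) + 94*(-127) = ((-34 - I*√14) + 8) - 11938 = (-26 - I*√14) - 11938 = -11964 - I*√14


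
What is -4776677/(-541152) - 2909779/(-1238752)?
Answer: 14632326001/1309283442 ≈ 11.176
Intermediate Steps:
-4776677/(-541152) - 2909779/(-1238752) = -4776677*(-1/541152) - 2909779*(-1/1238752) = 4776677/541152 + 2909779/1238752 = 14632326001/1309283442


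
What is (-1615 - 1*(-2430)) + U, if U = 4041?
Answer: 4856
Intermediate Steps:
(-1615 - 1*(-2430)) + U = (-1615 - 1*(-2430)) + 4041 = (-1615 + 2430) + 4041 = 815 + 4041 = 4856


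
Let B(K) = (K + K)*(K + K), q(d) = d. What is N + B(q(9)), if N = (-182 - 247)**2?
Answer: 184365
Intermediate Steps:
B(K) = 4*K**2 (B(K) = (2*K)*(2*K) = 4*K**2)
N = 184041 (N = (-429)**2 = 184041)
N + B(q(9)) = 184041 + 4*9**2 = 184041 + 4*81 = 184041 + 324 = 184365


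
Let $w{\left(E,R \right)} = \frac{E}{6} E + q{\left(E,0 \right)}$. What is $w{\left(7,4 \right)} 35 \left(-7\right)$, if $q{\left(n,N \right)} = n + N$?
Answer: $- \frac{22295}{6} \approx -3715.8$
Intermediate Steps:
$q{\left(n,N \right)} = N + n$
$w{\left(E,R \right)} = E + \frac{E^{2}}{6}$ ($w{\left(E,R \right)} = \frac{E}{6} E + \left(0 + E\right) = E \frac{1}{6} E + E = \frac{E}{6} E + E = \frac{E^{2}}{6} + E = E + \frac{E^{2}}{6}$)
$w{\left(7,4 \right)} 35 \left(-7\right) = \frac{1}{6} \cdot 7 \left(6 + 7\right) 35 \left(-7\right) = \frac{1}{6} \cdot 7 \cdot 13 \cdot 35 \left(-7\right) = \frac{91}{6} \cdot 35 \left(-7\right) = \frac{3185}{6} \left(-7\right) = - \frac{22295}{6}$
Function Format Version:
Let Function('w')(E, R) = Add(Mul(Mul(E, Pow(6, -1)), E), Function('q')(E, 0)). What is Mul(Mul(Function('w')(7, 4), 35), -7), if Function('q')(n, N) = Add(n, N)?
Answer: Rational(-22295, 6) ≈ -3715.8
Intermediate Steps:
Function('q')(n, N) = Add(N, n)
Function('w')(E, R) = Add(E, Mul(Rational(1, 6), Pow(E, 2))) (Function('w')(E, R) = Add(Mul(Mul(E, Pow(6, -1)), E), Add(0, E)) = Add(Mul(Mul(E, Rational(1, 6)), E), E) = Add(Mul(Mul(Rational(1, 6), E), E), E) = Add(Mul(Rational(1, 6), Pow(E, 2)), E) = Add(E, Mul(Rational(1, 6), Pow(E, 2))))
Mul(Mul(Function('w')(7, 4), 35), -7) = Mul(Mul(Mul(Rational(1, 6), 7, Add(6, 7)), 35), -7) = Mul(Mul(Mul(Rational(1, 6), 7, 13), 35), -7) = Mul(Mul(Rational(91, 6), 35), -7) = Mul(Rational(3185, 6), -7) = Rational(-22295, 6)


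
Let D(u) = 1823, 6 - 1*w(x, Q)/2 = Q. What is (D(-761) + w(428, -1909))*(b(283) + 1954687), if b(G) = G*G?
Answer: 11502588728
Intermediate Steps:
w(x, Q) = 12 - 2*Q
b(G) = G²
(D(-761) + w(428, -1909))*(b(283) + 1954687) = (1823 + (12 - 2*(-1909)))*(283² + 1954687) = (1823 + (12 + 3818))*(80089 + 1954687) = (1823 + 3830)*2034776 = 5653*2034776 = 11502588728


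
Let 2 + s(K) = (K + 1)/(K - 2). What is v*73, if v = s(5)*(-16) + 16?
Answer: 1168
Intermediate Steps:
s(K) = -2 + (1 + K)/(-2 + K) (s(K) = -2 + (K + 1)/(K - 2) = -2 + (1 + K)/(-2 + K))
v = 16 (v = ((5 - 1*5)/(-2 + 5))*(-16) + 16 = ((5 - 5)/3)*(-16) + 16 = ((1/3)*0)*(-16) + 16 = 0*(-16) + 16 = 0 + 16 = 16)
v*73 = 16*73 = 1168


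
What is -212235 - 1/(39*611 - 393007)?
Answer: -78352492829/369178 ≈ -2.1224e+5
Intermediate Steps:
-212235 - 1/(39*611 - 393007) = -212235 - 1/(23829 - 393007) = -212235 - 1/(-369178) = -212235 - 1*(-1/369178) = -212235 + 1/369178 = -78352492829/369178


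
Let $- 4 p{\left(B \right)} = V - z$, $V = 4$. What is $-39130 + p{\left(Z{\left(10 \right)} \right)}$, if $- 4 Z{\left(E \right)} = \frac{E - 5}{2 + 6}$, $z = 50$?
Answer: $- \frac{78237}{2} \approx -39119.0$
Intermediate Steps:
$Z{\left(E \right)} = \frac{5}{32} - \frac{E}{32}$ ($Z{\left(E \right)} = - \frac{\left(E - 5\right) \frac{1}{2 + 6}}{4} = - \frac{\left(-5 + E\right) \frac{1}{8}}{4} = - \frac{- \frac{5}{8} + \frac{E}{8}}{4} = \frac{5}{32} - \frac{E}{32}$)
$p{\left(B \right)} = \frac{23}{2}$ ($p{\left(B \right)} = - \frac{4 - 50}{4} = \left(- \frac{1}{4}\right) \left(-46\right) = \frac{23}{2}$)
$-39130 + p{\left(Z{\left(10 \right)} \right)} = -39130 + \frac{23}{2} = - \frac{78237}{2}$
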